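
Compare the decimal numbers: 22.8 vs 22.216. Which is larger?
22.8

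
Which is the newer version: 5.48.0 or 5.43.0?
5.48.0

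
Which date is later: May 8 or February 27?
May 8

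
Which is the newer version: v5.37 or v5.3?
v5.37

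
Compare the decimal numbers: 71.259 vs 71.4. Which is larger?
71.4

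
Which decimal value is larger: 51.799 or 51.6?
51.799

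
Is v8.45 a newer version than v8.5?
Yes. Version numbers are compared segment by segment as integers, not as decimals: minor version 45 > 5, so v8.45 > v8.5 (even though the decimal 8.45 < 8.5).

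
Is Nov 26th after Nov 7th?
Yes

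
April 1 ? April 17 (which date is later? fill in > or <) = <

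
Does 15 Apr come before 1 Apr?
No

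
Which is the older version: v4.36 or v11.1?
v4.36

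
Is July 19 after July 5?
Yes. Day 19 comes after day 5 in July — this is a date comparison, not a decimal one (the decimal 7.19 would be smaller than 7.5).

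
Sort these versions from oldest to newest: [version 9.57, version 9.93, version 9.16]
[version 9.16, version 9.57, version 9.93]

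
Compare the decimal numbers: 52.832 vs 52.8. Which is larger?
52.832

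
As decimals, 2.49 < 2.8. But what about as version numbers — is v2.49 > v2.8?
True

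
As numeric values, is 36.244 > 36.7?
False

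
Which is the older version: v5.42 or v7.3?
v5.42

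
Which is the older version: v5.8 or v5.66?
v5.8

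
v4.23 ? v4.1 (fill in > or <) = >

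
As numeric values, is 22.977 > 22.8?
True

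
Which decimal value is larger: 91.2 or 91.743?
91.743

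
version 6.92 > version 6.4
True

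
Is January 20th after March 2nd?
No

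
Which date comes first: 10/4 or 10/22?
10/4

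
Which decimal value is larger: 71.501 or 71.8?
71.8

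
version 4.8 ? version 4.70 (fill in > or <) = <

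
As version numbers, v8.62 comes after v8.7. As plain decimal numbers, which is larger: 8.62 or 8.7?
8.7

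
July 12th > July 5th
True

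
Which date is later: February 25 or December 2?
December 2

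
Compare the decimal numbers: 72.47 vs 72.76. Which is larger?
72.76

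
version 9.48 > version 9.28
True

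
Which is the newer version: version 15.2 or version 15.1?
version 15.2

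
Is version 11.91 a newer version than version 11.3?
Yes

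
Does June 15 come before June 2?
No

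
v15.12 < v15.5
False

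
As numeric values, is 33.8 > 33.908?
False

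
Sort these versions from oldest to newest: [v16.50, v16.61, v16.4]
[v16.4, v16.50, v16.61]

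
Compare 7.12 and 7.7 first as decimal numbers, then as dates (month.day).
As decimals: 7.12 < 7.7. As dates: 7/12 is later than 7/7 (day 12 > day 7).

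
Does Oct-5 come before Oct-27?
Yes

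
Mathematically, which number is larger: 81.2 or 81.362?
81.362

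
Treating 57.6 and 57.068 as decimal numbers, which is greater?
57.6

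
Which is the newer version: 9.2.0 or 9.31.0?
9.31.0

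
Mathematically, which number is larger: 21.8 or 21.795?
21.8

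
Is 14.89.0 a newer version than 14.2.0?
Yes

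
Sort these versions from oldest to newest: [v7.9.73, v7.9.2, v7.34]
[v7.9.2, v7.9.73, v7.34]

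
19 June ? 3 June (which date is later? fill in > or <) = >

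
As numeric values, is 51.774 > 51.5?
True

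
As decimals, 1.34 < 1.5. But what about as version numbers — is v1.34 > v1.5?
True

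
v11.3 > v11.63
False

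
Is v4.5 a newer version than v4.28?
No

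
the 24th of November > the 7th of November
True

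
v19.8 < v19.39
True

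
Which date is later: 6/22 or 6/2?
6/22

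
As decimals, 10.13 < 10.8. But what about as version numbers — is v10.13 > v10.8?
True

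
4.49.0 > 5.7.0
False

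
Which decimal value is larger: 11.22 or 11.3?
11.3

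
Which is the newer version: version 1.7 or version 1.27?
version 1.27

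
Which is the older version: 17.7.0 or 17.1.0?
17.1.0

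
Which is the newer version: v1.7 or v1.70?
v1.70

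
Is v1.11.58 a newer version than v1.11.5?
Yes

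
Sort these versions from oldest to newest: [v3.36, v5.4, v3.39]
[v3.36, v3.39, v5.4]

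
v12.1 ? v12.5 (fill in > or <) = <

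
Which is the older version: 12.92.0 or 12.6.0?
12.6.0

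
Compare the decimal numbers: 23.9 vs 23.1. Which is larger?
23.9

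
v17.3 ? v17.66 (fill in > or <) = <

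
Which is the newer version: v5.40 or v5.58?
v5.58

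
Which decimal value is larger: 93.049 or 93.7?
93.7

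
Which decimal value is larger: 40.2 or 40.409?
40.409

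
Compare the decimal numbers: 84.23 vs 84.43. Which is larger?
84.43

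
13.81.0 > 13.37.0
True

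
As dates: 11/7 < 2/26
False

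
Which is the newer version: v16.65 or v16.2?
v16.65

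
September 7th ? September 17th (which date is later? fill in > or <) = <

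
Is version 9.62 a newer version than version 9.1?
Yes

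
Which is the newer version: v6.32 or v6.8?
v6.32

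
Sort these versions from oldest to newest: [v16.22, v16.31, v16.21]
[v16.21, v16.22, v16.31]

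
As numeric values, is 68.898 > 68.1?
True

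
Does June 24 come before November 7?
Yes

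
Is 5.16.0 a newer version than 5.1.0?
Yes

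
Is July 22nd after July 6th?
Yes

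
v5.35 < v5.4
False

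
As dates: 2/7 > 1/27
True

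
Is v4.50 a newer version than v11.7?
No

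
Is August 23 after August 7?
Yes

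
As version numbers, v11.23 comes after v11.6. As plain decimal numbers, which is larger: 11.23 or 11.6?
11.6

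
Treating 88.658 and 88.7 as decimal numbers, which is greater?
88.7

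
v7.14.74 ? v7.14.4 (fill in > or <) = >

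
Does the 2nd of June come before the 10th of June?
Yes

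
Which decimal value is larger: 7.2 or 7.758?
7.758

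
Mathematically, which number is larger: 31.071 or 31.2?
31.2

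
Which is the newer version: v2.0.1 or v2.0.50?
v2.0.50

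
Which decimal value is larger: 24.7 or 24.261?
24.7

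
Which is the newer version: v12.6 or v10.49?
v12.6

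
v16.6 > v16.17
False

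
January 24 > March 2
False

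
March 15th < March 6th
False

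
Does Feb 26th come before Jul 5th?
Yes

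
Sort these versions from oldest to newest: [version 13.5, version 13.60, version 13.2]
[version 13.2, version 13.5, version 13.60]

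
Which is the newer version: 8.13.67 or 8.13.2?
8.13.67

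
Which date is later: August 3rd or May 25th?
August 3rd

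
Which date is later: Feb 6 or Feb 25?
Feb 25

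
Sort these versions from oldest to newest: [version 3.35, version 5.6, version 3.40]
[version 3.35, version 3.40, version 5.6]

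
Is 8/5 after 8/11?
No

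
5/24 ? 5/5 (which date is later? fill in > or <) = >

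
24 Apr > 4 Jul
False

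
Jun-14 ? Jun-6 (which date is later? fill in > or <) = >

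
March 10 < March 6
False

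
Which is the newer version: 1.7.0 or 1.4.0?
1.7.0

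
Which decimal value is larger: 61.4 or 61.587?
61.587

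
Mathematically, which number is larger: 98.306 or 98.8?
98.8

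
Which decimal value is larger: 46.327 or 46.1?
46.327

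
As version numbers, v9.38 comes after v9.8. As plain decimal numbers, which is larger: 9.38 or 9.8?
9.8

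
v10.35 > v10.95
False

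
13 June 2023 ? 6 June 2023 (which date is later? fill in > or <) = >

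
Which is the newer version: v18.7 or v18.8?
v18.8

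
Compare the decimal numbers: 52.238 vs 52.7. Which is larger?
52.7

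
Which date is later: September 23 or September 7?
September 23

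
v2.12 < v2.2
False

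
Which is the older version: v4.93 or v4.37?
v4.37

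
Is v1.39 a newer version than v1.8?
Yes. Version numbers are compared segment by segment as integers, not as decimals: minor version 39 > 8, so v1.39 > v1.8 (even though the decimal 1.39 < 1.8).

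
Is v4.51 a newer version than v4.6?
Yes. Version numbers are compared segment by segment as integers, not as decimals: minor version 51 > 6, so v4.51 > v4.6 (even though the decimal 4.51 < 4.6).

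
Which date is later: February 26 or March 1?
March 1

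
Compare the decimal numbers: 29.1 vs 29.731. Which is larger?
29.731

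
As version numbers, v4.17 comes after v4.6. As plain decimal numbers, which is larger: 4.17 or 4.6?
4.6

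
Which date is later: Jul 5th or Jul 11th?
Jul 11th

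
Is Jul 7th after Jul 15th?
No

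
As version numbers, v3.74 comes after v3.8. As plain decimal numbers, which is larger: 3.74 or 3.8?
3.8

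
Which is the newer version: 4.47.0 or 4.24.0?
4.47.0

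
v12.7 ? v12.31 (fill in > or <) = <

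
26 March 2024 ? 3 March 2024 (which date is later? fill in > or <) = >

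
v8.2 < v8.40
True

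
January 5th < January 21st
True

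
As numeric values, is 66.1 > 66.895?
False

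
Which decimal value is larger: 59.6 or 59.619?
59.619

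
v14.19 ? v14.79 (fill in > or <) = <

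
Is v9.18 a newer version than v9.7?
Yes. Version numbers are compared segment by segment as integers, not as decimals: minor version 18 > 7, so v9.18 > v9.7 (even though the decimal 9.18 < 9.7).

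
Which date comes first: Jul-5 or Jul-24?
Jul-5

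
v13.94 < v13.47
False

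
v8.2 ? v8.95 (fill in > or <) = <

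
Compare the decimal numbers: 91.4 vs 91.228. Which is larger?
91.4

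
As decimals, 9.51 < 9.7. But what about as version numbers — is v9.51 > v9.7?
True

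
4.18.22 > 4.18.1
True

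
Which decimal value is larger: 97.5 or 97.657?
97.657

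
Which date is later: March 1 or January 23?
March 1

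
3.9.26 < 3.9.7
False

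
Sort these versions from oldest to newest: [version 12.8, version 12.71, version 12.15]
[version 12.8, version 12.15, version 12.71]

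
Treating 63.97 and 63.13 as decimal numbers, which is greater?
63.97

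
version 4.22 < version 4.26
True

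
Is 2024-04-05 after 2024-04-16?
No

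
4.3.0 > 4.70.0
False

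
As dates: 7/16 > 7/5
True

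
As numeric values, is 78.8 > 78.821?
False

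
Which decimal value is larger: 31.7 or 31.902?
31.902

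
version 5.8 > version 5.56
False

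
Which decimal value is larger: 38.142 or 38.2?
38.2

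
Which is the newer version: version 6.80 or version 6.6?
version 6.80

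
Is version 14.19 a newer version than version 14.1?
Yes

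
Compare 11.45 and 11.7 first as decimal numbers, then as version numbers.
As decimals: 11.45 < 11.7. As versions: v11.45 > v11.7 (minor version 45 > 7).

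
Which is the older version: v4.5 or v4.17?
v4.5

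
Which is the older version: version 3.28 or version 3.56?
version 3.28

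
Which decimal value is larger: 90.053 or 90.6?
90.6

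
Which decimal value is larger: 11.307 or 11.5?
11.5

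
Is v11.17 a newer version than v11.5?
Yes. Version numbers are compared segment by segment as integers, not as decimals: minor version 17 > 5, so v11.17 > v11.5 (even though the decimal 11.17 < 11.5).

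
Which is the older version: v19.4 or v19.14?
v19.4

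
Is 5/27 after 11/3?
No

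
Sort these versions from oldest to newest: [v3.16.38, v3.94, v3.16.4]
[v3.16.4, v3.16.38, v3.94]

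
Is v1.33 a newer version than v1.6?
Yes. Version numbers are compared segment by segment as integers, not as decimals: minor version 33 > 6, so v1.33 > v1.6 (even though the decimal 1.33 < 1.6).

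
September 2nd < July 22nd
False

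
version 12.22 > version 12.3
True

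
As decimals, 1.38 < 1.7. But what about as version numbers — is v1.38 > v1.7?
True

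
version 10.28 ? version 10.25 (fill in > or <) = >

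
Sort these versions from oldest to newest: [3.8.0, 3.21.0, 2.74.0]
[2.74.0, 3.8.0, 3.21.0]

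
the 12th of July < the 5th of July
False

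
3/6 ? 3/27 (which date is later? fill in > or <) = <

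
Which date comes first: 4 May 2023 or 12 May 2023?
4 May 2023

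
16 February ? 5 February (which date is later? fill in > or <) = >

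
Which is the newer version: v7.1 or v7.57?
v7.57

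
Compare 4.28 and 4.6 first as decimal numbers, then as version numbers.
As decimals: 4.28 < 4.6. As versions: v4.28 > v4.6 (minor version 28 > 6).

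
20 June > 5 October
False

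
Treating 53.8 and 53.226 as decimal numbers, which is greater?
53.8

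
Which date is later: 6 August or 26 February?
6 August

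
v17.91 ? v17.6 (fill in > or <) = >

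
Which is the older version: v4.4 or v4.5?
v4.4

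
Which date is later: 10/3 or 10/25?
10/25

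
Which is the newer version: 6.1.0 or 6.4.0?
6.4.0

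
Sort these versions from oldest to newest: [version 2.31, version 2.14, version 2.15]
[version 2.14, version 2.15, version 2.31]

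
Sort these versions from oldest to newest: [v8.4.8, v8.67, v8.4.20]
[v8.4.8, v8.4.20, v8.67]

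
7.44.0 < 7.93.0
True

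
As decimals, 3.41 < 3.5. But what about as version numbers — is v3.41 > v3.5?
True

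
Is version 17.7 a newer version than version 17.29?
No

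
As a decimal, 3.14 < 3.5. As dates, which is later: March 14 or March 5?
March 14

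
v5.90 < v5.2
False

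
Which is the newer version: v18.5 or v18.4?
v18.5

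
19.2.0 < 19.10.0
True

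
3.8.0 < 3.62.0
True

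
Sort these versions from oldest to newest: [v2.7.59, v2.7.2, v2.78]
[v2.7.2, v2.7.59, v2.78]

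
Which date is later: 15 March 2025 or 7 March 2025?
15 March 2025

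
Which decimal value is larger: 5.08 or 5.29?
5.29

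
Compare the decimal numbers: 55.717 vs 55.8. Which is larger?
55.8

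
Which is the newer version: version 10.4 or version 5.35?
version 10.4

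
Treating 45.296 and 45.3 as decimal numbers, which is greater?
45.3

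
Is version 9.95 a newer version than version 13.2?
No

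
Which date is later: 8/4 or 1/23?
8/4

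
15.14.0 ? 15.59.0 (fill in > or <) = <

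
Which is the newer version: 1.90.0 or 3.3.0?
3.3.0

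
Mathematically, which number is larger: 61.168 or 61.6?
61.6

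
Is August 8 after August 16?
No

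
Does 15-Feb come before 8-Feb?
No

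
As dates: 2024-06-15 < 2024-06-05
False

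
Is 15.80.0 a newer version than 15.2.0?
Yes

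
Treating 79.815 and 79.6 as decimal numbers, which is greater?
79.815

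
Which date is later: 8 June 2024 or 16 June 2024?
16 June 2024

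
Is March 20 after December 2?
No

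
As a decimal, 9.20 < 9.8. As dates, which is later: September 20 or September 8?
September 20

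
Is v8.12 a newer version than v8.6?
Yes. Version numbers are compared segment by segment as integers, not as decimals: minor version 12 > 6, so v8.12 > v8.6 (even though the decimal 8.12 < 8.6).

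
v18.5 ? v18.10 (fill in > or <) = <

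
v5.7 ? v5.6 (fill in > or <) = >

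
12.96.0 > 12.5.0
True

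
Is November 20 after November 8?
Yes. Day 20 comes after day 8 in November — this is a date comparison, not a decimal one (the decimal 11.20 would be smaller than 11.8).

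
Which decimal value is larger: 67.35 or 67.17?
67.35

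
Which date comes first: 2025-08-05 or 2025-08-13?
2025-08-05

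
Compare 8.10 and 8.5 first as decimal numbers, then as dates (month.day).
As decimals: 8.10 < 8.5. As dates: 8/10 is later than 8/5 (day 10 > day 5).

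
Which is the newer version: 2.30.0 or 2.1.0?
2.30.0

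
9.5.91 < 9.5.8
False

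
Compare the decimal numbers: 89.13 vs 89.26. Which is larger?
89.26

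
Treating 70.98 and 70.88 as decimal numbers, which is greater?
70.98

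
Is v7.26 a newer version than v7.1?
Yes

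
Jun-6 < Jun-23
True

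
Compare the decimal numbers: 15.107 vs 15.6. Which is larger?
15.6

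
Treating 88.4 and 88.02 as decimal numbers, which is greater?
88.4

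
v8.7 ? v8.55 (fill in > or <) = <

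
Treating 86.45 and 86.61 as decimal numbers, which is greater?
86.61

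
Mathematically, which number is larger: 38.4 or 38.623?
38.623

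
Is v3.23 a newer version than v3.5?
Yes. Version numbers are compared segment by segment as integers, not as decimals: minor version 23 > 5, so v3.23 > v3.5 (even though the decimal 3.23 < 3.5).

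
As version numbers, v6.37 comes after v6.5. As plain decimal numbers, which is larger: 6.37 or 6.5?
6.5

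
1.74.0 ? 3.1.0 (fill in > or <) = <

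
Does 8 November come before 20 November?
Yes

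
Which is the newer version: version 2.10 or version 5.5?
version 5.5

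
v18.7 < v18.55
True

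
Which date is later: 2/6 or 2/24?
2/24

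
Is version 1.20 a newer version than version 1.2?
Yes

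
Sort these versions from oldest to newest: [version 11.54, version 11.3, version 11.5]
[version 11.3, version 11.5, version 11.54]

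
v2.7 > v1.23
True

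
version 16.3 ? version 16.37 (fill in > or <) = <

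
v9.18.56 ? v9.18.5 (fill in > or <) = >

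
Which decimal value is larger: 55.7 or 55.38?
55.7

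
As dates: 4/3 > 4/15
False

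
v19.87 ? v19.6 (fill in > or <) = >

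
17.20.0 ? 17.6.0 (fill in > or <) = >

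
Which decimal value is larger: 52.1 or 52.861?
52.861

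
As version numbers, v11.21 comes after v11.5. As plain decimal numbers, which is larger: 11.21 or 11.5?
11.5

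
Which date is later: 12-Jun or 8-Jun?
12-Jun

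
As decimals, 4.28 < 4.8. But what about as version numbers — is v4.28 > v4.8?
True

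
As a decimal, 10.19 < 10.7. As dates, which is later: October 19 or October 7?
October 19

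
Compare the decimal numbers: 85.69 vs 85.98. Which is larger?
85.98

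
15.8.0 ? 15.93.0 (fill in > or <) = <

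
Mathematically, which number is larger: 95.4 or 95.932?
95.932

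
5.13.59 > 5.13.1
True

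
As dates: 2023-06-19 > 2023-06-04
True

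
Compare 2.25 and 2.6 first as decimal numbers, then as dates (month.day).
As decimals: 2.25 < 2.6. As dates: 2/25 is later than 2/6 (day 25 > day 6).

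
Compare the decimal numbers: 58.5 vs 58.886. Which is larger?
58.886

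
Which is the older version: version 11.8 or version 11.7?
version 11.7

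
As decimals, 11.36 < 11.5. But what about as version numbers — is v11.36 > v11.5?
True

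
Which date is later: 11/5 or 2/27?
11/5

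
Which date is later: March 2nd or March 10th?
March 10th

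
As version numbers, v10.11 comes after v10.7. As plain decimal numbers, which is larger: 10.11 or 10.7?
10.7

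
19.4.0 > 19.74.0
False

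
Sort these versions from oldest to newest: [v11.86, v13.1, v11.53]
[v11.53, v11.86, v13.1]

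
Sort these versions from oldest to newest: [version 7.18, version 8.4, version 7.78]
[version 7.18, version 7.78, version 8.4]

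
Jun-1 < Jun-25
True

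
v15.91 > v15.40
True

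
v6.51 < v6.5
False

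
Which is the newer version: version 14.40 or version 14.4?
version 14.40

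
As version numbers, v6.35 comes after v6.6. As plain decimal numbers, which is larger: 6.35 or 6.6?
6.6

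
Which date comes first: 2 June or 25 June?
2 June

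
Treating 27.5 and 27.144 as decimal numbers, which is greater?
27.5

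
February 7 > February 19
False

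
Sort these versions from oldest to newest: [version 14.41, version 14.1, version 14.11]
[version 14.1, version 14.11, version 14.41]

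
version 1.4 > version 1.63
False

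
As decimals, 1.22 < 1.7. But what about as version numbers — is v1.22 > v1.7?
True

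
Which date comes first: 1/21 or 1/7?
1/7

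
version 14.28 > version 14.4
True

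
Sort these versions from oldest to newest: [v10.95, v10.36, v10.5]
[v10.5, v10.36, v10.95]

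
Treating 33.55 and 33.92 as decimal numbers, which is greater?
33.92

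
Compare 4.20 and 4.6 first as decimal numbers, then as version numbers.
As decimals: 4.20 < 4.6. As versions: v4.20 > v4.6 (minor version 20 > 6).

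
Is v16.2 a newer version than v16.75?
No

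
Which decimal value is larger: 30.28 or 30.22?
30.28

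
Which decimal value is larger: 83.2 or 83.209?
83.209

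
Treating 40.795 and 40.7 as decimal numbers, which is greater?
40.795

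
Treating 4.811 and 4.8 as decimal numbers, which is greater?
4.811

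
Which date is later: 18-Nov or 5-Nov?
18-Nov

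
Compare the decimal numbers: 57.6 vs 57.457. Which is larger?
57.6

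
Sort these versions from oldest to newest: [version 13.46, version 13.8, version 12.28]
[version 12.28, version 13.8, version 13.46]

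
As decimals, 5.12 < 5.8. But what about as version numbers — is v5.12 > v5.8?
True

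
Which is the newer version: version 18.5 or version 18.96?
version 18.96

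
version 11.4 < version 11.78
True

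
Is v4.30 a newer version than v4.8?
Yes. Version numbers are compared segment by segment as integers, not as decimals: minor version 30 > 8, so v4.30 > v4.8 (even though the decimal 4.30 < 4.8).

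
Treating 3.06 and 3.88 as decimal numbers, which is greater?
3.88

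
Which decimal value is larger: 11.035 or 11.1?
11.1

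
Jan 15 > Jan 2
True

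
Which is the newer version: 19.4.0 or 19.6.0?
19.6.0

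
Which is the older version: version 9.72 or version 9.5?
version 9.5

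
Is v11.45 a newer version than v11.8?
Yes. Version numbers are compared segment by segment as integers, not as decimals: minor version 45 > 8, so v11.45 > v11.8 (even though the decimal 11.45 < 11.8).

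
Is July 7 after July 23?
No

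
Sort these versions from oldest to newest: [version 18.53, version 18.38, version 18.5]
[version 18.5, version 18.38, version 18.53]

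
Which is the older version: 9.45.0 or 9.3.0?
9.3.0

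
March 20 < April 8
True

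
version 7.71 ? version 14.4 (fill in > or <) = <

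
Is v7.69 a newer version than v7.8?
Yes. Version numbers are compared segment by segment as integers, not as decimals: minor version 69 > 8, so v7.69 > v7.8 (even though the decimal 7.69 < 7.8).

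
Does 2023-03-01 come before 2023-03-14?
Yes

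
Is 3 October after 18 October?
No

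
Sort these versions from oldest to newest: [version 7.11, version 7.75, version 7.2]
[version 7.2, version 7.11, version 7.75]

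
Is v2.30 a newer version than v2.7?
Yes. Version numbers are compared segment by segment as integers, not as decimals: minor version 30 > 7, so v2.30 > v2.7 (even though the decimal 2.30 < 2.7).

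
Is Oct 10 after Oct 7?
Yes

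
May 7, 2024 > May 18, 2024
False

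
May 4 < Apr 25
False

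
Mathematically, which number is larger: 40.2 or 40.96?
40.96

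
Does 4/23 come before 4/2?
No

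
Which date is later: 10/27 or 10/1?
10/27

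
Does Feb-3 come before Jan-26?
No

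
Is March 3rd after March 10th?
No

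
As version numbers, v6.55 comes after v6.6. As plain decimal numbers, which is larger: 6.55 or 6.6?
6.6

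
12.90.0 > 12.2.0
True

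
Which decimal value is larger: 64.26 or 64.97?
64.97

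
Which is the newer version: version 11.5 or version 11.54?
version 11.54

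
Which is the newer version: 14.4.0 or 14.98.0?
14.98.0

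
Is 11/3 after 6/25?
Yes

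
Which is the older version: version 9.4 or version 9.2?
version 9.2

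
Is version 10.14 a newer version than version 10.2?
Yes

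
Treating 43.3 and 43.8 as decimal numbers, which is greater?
43.8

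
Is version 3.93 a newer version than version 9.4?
No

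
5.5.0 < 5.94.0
True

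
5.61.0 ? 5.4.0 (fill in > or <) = >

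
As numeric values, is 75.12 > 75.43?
False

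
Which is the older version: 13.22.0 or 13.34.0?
13.22.0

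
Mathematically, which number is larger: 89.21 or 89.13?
89.21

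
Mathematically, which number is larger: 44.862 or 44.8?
44.862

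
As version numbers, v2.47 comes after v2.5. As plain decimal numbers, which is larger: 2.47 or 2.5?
2.5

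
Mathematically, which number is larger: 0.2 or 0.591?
0.591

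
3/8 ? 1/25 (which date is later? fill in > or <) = >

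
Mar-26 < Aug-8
True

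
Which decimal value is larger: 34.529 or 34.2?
34.529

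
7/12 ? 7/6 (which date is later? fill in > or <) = >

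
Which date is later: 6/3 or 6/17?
6/17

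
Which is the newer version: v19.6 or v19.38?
v19.38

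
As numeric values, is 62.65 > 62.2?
True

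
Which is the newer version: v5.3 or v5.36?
v5.36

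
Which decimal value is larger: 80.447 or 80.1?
80.447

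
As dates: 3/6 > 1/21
True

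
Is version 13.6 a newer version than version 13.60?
No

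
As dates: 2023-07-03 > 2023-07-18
False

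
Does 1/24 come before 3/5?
Yes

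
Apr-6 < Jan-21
False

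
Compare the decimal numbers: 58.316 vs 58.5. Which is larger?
58.5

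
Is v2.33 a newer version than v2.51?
No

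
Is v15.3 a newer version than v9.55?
Yes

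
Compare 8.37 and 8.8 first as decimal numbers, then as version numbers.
As decimals: 8.37 < 8.8. As versions: v8.37 > v8.8 (minor version 37 > 8).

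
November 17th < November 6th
False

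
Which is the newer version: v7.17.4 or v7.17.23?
v7.17.23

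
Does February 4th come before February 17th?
Yes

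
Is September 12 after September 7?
Yes. Day 12 comes after day 7 in September — this is a date comparison, not a decimal one (the decimal 9.12 would be smaller than 9.7).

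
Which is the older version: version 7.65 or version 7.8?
version 7.8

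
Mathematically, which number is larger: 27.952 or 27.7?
27.952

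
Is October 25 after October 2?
Yes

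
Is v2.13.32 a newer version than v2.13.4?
Yes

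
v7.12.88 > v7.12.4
True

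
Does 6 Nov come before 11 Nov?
Yes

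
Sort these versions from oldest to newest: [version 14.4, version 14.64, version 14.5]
[version 14.4, version 14.5, version 14.64]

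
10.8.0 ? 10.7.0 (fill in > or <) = >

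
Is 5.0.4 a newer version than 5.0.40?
No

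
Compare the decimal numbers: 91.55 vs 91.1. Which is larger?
91.55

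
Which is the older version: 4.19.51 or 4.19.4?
4.19.4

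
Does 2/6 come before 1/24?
No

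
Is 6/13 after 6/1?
Yes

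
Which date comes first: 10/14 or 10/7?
10/7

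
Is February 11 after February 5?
Yes. Day 11 comes after day 5 in February — this is a date comparison, not a decimal one (the decimal 2.11 would be smaller than 2.5).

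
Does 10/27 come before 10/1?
No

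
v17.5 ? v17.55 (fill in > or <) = <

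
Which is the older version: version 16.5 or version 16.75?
version 16.5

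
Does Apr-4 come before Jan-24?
No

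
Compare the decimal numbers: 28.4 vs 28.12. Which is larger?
28.4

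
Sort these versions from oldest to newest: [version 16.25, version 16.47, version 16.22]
[version 16.22, version 16.25, version 16.47]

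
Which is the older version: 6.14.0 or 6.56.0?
6.14.0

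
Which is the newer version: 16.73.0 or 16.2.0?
16.73.0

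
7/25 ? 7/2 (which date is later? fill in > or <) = >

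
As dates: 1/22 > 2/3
False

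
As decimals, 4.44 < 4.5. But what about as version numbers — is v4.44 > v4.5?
True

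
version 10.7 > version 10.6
True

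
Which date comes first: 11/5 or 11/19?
11/5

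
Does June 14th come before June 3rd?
No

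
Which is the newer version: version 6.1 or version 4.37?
version 6.1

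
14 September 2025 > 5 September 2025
True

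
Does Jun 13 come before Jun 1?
No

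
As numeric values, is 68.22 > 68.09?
True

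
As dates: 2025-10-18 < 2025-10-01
False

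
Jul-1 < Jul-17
True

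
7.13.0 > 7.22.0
False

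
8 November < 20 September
False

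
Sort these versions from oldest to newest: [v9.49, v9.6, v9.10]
[v9.6, v9.10, v9.49]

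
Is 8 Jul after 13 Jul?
No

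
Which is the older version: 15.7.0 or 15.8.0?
15.7.0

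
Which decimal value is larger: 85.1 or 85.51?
85.51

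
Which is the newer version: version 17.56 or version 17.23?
version 17.56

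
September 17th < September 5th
False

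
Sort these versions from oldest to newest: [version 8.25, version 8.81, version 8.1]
[version 8.1, version 8.25, version 8.81]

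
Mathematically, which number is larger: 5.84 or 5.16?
5.84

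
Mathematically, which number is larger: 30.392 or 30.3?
30.392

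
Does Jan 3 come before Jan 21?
Yes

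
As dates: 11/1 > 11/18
False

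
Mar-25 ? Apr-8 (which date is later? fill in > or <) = <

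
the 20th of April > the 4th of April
True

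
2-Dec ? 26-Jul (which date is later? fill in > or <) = >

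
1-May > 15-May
False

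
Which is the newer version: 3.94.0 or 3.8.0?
3.94.0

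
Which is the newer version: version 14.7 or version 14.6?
version 14.7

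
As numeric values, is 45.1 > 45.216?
False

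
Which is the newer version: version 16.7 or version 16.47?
version 16.47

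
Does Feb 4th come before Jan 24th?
No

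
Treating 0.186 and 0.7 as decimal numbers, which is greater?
0.7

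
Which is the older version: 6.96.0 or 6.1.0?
6.1.0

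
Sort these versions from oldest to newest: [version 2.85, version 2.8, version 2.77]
[version 2.8, version 2.77, version 2.85]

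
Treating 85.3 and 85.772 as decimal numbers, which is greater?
85.772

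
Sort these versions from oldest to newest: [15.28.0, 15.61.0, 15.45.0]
[15.28.0, 15.45.0, 15.61.0]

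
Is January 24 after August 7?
No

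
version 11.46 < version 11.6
False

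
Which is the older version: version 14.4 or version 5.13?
version 5.13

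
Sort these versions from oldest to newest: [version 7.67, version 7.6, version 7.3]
[version 7.3, version 7.6, version 7.67]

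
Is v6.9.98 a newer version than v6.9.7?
Yes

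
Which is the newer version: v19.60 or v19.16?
v19.60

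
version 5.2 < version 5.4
True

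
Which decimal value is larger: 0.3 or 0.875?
0.875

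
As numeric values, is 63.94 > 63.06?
True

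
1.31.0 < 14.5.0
True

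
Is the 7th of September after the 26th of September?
No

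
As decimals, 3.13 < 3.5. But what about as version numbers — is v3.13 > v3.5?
True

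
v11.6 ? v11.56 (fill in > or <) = <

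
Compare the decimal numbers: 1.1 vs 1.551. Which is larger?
1.551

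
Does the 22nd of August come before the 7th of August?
No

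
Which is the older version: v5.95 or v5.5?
v5.5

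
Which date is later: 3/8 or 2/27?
3/8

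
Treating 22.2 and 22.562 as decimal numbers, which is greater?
22.562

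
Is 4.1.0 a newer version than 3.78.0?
Yes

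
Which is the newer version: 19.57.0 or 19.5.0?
19.57.0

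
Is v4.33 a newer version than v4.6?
Yes. Version numbers are compared segment by segment as integers, not as decimals: minor version 33 > 6, so v4.33 > v4.6 (even though the decimal 4.33 < 4.6).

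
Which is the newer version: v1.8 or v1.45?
v1.45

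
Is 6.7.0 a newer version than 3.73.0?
Yes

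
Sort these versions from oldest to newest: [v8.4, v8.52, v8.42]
[v8.4, v8.42, v8.52]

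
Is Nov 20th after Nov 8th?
Yes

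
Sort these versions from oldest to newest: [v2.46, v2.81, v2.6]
[v2.6, v2.46, v2.81]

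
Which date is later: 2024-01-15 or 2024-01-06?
2024-01-15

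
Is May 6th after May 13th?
No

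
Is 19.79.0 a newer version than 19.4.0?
Yes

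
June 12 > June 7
True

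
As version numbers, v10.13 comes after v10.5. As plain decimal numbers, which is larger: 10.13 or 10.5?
10.5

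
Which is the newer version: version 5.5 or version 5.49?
version 5.49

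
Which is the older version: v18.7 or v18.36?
v18.7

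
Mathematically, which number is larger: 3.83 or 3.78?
3.83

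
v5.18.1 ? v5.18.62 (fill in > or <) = <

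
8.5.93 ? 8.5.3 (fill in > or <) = >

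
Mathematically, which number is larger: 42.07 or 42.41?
42.41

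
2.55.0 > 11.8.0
False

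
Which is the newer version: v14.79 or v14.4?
v14.79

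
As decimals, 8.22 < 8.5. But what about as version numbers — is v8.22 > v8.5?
True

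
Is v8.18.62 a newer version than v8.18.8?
Yes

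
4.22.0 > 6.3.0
False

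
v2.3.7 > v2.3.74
False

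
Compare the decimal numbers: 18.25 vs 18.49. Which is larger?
18.49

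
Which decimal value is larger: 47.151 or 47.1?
47.151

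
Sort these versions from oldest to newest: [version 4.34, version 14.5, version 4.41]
[version 4.34, version 4.41, version 14.5]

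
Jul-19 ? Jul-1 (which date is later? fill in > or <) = >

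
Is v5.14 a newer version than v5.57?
No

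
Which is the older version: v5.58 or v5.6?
v5.6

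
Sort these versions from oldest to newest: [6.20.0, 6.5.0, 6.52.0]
[6.5.0, 6.20.0, 6.52.0]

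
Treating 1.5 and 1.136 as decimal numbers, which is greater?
1.5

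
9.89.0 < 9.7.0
False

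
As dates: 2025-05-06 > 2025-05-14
False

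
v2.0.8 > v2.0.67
False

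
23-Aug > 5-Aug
True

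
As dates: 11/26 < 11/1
False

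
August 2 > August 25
False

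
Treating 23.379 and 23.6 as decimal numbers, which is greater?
23.6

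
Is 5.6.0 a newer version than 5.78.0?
No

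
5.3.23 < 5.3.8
False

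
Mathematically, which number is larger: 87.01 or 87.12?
87.12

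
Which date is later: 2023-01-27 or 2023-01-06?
2023-01-27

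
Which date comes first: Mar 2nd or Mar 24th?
Mar 2nd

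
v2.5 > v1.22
True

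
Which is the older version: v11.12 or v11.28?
v11.12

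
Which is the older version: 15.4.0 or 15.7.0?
15.4.0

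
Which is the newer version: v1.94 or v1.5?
v1.94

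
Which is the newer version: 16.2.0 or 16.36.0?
16.36.0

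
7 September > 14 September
False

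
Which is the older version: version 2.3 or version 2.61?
version 2.3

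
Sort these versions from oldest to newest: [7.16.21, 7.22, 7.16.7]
[7.16.7, 7.16.21, 7.22]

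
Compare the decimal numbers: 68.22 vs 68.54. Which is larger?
68.54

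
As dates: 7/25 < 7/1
False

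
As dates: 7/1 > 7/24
False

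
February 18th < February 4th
False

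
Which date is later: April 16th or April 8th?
April 16th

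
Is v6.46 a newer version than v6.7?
Yes. Version numbers are compared segment by segment as integers, not as decimals: minor version 46 > 7, so v6.46 > v6.7 (even though the decimal 6.46 < 6.7).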